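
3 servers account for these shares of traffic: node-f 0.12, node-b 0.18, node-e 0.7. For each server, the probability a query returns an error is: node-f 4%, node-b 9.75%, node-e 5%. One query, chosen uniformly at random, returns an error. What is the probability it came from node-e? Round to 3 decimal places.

0.610

Unnormalized posteriors (prior × likelihood):
  node-f: 0.12 × 0.04 = 0.0048
  node-b: 0.18 × 0.0975 = 0.01755
  node-e: 0.7 × 0.05 = 0.035
Normalizing constant = 0.05735.
P(node-e | evidence) = 0.035 / 0.05735 ≈ 0.610.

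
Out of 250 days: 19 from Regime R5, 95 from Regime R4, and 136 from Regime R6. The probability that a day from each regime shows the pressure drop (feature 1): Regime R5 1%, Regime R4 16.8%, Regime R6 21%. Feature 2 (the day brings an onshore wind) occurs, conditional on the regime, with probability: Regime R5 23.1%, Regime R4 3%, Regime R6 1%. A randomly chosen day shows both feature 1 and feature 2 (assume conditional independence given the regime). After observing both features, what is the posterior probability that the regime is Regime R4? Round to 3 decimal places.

0.592

Prior × likelihood for each hypothesis:
  Regime R5: 0.076 × 0.01 × 0.231 = 0.00017556
  Regime R4: 0.38 × 0.168 × 0.03 = 0.0019152
  Regime R6: 0.544 × 0.21 × 0.01 = 0.0011424
Normalizing constant = 0.00323316.
P(Regime R4 | evidence) = 0.0019152 / 0.00323316 ≈ 0.592.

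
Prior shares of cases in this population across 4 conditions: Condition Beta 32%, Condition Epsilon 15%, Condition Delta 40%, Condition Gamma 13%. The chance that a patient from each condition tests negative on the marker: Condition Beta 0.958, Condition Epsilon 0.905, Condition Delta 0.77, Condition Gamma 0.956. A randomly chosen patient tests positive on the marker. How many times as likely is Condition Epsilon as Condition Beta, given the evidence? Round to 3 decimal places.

1.060

Taking complements, P(marker-positive | each) = Condition Beta 0.042, Condition Epsilon 0.095, Condition Delta 0.23, Condition Gamma 0.044.
Unnormalized posteriors (prior × likelihood):
  Condition Beta: 0.32 × 0.042 = 0.01344
  Condition Epsilon: 0.15 × 0.095 = 0.01425
  Condition Delta: 0.4 × 0.23 = 0.092
  Condition Gamma: 0.13 × 0.044 = 0.00572
Total = 0.12541.
The ratio is 0.01425 / 0.01344 (the normalizer cancels) = 1.060.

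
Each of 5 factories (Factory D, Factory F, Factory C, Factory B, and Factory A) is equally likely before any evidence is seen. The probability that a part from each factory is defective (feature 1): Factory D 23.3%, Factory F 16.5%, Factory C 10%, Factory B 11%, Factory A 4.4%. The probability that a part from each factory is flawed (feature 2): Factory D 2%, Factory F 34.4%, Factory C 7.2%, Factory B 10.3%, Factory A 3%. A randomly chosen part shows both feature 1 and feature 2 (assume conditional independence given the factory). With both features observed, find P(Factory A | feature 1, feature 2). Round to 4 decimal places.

0.0162

With a uniform prior (1/5 each), posterior ∝ likelihood:
  Factory D: 0.233 × 0.02 = 0.00466
  Factory F: 0.165 × 0.344 = 0.05676
  Factory C: 0.1 × 0.072 = 0.0072
  Factory B: 0.11 × 0.103 = 0.01133
  Factory A: 0.044 × 0.03 = 0.00132
Normalizing constant = 0.08127.
P(Factory A | evidence) = 0.00132 / 0.08127 ≈ 0.0162.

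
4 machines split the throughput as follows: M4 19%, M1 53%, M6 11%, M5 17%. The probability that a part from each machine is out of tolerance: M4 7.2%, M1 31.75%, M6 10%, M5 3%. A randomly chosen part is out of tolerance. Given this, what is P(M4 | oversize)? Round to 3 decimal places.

0.069

Unnormalized posteriors (prior × likelihood):
  M4: 0.19 × 0.072 = 0.01368
  M1: 0.53 × 0.3175 = 0.168275
  M6: 0.11 × 0.1 = 0.011
  M5: 0.17 × 0.03 = 0.0051
Sum = 0.198055.
P(M4 | evidence) = 0.01368 / 0.198055 ≈ 0.069.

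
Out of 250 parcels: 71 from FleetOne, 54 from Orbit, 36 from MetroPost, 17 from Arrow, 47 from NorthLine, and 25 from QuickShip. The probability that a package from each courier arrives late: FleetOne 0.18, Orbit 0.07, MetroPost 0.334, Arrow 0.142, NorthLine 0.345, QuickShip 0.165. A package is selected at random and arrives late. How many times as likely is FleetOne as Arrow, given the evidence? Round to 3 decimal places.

5.294

By Bayes' rule, posterior ∝ prior × likelihood:
  FleetOne: 0.284 × 0.18 = 0.05112
  Orbit: 0.216 × 0.07 = 0.01512
  MetroPost: 0.144 × 0.334 = 0.048096
  Arrow: 0.068 × 0.142 = 0.009656
  NorthLine: 0.188 × 0.345 = 0.06486
  QuickShip: 0.1 × 0.165 = 0.0165
Normalizing constant = 0.205352.
The ratio is 0.05112 / 0.009656 (the normalizer cancels) = 5.294.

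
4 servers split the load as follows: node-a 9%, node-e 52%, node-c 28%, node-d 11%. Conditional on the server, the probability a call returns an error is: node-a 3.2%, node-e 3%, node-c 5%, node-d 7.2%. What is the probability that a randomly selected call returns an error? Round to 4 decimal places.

Prior × likelihood for each hypothesis:
  node-a: 0.09 × 0.032 = 0.00288
  node-e: 0.52 × 0.03 = 0.0156
  node-c: 0.28 × 0.05 = 0.014
  node-d: 0.11 × 0.072 = 0.00792
P(error) = 0.00288 + 0.0156 + 0.014 + 0.00792 = 0.0404 → 0.0404.

0.0404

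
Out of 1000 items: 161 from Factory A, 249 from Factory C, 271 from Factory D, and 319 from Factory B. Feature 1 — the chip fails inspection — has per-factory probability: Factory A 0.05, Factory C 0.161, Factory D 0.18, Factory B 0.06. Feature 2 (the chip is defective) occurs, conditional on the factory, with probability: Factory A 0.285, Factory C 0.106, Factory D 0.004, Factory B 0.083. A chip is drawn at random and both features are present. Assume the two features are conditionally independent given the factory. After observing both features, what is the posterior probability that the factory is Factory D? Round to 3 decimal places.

0.023

Prior × likelihood for each hypothesis:
  Factory A: 0.161 × 0.05 × 0.285 = 0.00229425
  Factory C: 0.249 × 0.161 × 0.106 = 0.004249434
  Factory D: 0.271 × 0.18 × 0.004 = 0.00019512
  Factory B: 0.319 × 0.06 × 0.083 = 0.00158862
Total = 0.008327424.
P(Factory D | evidence) = 0.00019512 / 0.008327424 ≈ 0.023.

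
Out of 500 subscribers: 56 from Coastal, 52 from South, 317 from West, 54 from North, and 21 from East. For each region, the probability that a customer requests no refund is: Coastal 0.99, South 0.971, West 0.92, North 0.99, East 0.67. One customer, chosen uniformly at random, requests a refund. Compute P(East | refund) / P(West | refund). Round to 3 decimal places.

Taking complements, P(refund | each) = Coastal 0.01, South 0.029, West 0.08, North 0.01, East 0.33.
Prior × likelihood for each hypothesis:
  Coastal: 0.112 × 0.01 = 0.00112
  South: 0.104 × 0.029 = 0.003016
  West: 0.634 × 0.08 = 0.05072
  North: 0.108 × 0.01 = 0.00108
  East: 0.042 × 0.33 = 0.01386
Normalizing constant = 0.069796.
The ratio is 0.01386 / 0.05072 (the normalizer cancels) = 0.273.

0.273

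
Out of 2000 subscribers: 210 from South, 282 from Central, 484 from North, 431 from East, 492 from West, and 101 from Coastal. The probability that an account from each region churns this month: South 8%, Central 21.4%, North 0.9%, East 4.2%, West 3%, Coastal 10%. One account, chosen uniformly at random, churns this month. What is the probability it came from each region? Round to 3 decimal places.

By Bayes' rule, posterior ∝ prior × likelihood:
  South: 0.105 × 0.08 = 0.0084
  Central: 0.141 × 0.214 = 0.030174
  North: 0.242 × 0.009 = 0.002178
  East: 0.2155 × 0.042 = 0.009051
  West: 0.246 × 0.03 = 0.00738
  Coastal: 0.0505 × 0.1 = 0.00505
Sum = 0.062233.
P(South | churn) = 0.0084/0.062233 ≈ 0.135
P(Central | churn) = 0.030174/0.062233 ≈ 0.485
P(North | churn) = 0.002178/0.062233 ≈ 0.035
P(East | churn) = 0.009051/0.062233 ≈ 0.145
P(West | churn) = 0.00738/0.062233 ≈ 0.119
P(Coastal | churn) = 0.00505/0.062233 ≈ 0.081

South 0.135, Central 0.485, North 0.035, East 0.145, West 0.119, Coastal 0.081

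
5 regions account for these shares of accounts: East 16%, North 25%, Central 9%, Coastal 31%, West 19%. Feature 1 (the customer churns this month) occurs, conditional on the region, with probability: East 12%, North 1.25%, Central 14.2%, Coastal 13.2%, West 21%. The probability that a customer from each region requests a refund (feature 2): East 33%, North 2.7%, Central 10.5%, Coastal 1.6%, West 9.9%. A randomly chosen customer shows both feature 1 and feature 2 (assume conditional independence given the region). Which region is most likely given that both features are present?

Compute prior × likelihood for every hypothesis:
  East: 0.16 × 0.12 × 0.33 = 0.006336
  North: 0.25 × 0.0125 × 0.027 = 0.000084375
  Central: 0.09 × 0.142 × 0.105 = 0.0013419
  Coastal: 0.31 × 0.132 × 0.016 = 0.00065472
  West: 0.19 × 0.21 × 0.099 = 0.0039501
Sum = 0.012367095.
Largest term belongs to East, so East is most probable.

East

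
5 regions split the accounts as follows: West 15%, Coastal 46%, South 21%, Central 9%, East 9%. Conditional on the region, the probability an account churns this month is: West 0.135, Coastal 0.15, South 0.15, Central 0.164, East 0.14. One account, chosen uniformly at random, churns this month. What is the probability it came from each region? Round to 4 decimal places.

West 0.1367, Coastal 0.4659, South 0.2127, Central 0.0997, East 0.0851

Prior × likelihood for each hypothesis:
  West: 0.15 × 0.135 = 0.02025
  Coastal: 0.46 × 0.15 = 0.069
  South: 0.21 × 0.15 = 0.0315
  Central: 0.09 × 0.164 = 0.01476
  East: 0.09 × 0.14 = 0.0126
Total = 0.14811.
P(West | churn) = 0.02025/0.14811 ≈ 0.1367
P(Coastal | churn) = 0.069/0.14811 ≈ 0.4659
P(South | churn) = 0.0315/0.14811 ≈ 0.2127
P(Central | churn) = 0.01476/0.14811 ≈ 0.0997
P(East | churn) = 0.0126/0.14811 ≈ 0.0851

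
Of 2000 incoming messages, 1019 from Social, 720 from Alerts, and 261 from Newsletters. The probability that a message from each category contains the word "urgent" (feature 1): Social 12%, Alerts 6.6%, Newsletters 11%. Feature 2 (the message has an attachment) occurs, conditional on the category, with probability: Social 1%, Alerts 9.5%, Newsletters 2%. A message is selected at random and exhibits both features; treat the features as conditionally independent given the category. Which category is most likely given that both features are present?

Unnormalized posteriors (prior × likelihood):
  Social: 0.5095 × 0.12 × 0.01 = 0.0006114
  Alerts: 0.36 × 0.066 × 0.095 = 0.0022572
  Newsletters: 0.1305 × 0.11 × 0.02 = 0.0002871
Total = 0.0031557.
Largest term belongs to Alerts, so Alerts is most probable.

Alerts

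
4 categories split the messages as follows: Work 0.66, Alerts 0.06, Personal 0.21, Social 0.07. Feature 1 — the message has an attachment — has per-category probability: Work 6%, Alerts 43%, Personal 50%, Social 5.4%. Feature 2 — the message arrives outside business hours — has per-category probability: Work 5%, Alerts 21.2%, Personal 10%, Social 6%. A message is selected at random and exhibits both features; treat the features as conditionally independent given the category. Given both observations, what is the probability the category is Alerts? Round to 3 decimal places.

Unnormalized posteriors (prior × likelihood):
  Work: 0.66 × 0.06 × 0.05 = 0.00198
  Alerts: 0.06 × 0.43 × 0.212 = 0.0054696
  Personal: 0.21 × 0.5 × 0.1 = 0.0105
  Social: 0.07 × 0.054 × 0.06 = 0.0002268
Sum = 0.0181764.
P(Alerts | evidence) = 0.0054696 / 0.0181764 ≈ 0.301.

0.301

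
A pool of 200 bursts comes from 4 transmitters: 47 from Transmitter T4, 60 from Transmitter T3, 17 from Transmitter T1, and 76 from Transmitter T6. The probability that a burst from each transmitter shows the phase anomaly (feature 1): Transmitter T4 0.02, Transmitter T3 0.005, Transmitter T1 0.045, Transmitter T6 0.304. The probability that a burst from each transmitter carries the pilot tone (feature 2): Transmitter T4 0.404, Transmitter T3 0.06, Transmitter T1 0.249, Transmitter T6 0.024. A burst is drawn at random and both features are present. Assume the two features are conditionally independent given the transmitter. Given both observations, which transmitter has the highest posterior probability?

By Bayes' rule, posterior ∝ prior × likelihood:
  Transmitter T4: 0.235 × 0.02 × 0.404 = 0.0018988
  Transmitter T3: 0.3 × 0.005 × 0.06 = 0.00009
  Transmitter T1: 0.085 × 0.045 × 0.249 = 0.000952425
  Transmitter T6: 0.38 × 0.304 × 0.024 = 0.00277248
Total = 0.005713705.
Largest term belongs to Transmitter T6, so Transmitter T6 is most probable.

Transmitter T6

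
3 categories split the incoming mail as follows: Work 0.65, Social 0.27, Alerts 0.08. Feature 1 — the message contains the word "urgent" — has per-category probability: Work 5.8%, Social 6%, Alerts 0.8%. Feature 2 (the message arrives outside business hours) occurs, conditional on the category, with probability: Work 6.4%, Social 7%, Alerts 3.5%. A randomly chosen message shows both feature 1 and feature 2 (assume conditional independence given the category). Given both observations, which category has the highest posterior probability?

Work

Unnormalized posteriors (prior × likelihood):
  Work: 0.65 × 0.058 × 0.064 = 0.0024128
  Social: 0.27 × 0.06 × 0.07 = 0.001134
  Alerts: 0.08 × 0.008 × 0.035 = 0.0000224
Total = 0.0035692.
Largest term belongs to Work, so Work is most probable.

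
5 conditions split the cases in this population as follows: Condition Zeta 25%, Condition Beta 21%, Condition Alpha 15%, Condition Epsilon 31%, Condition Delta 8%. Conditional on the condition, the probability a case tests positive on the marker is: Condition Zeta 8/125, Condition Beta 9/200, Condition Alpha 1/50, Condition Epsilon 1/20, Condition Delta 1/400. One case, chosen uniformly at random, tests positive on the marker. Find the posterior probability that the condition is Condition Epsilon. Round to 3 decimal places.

Prior × likelihood for each hypothesis:
  Condition Zeta: 0.25 × 0.064 = 0.016
  Condition Beta: 0.21 × 0.045 = 0.00945
  Condition Alpha: 0.15 × 0.02 = 0.003
  Condition Epsilon: 0.31 × 0.05 = 0.0155
  Condition Delta: 0.08 × 0.0025 = 0.0002
Normalizing constant = 0.04415.
P(Condition Epsilon | evidence) = 0.0155 / 0.04415 ≈ 0.351.

0.351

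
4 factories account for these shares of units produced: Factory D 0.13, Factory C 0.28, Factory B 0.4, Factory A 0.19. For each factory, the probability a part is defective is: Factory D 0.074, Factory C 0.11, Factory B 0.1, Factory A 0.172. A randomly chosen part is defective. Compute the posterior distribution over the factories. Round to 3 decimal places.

Factory D 0.085, Factory C 0.272, Factory B 0.354, Factory A 0.289

Compute prior × likelihood for every hypothesis:
  Factory D: 0.13 × 0.074 = 0.00962
  Factory C: 0.28 × 0.11 = 0.0308
  Factory B: 0.4 × 0.1 = 0.04
  Factory A: 0.19 × 0.172 = 0.03268
Sum = 0.1131.
P(Factory D | defective) = 0.00962/0.1131 ≈ 0.085
P(Factory C | defective) = 0.0308/0.1131 ≈ 0.272
P(Factory B | defective) = 0.04/0.1131 ≈ 0.354
P(Factory A | defective) = 0.03268/0.1131 ≈ 0.289
(Check: 0.085+0.272+0.354+0.289 = 1.000.)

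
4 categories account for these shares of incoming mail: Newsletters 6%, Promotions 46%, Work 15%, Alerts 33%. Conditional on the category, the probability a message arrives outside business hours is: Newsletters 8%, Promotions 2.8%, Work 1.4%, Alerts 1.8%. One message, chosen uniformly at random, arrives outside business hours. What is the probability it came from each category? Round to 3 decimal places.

Newsletters 0.187, Promotions 0.501, Work 0.082, Alerts 0.231

By Bayes' rule, posterior ∝ prior × likelihood:
  Newsletters: 0.06 × 0.08 = 0.0048
  Promotions: 0.46 × 0.028 = 0.01288
  Work: 0.15 × 0.014 = 0.0021
  Alerts: 0.33 × 0.018 = 0.00594
Normalizing constant = 0.02572.
P(Newsletters | off-hours) = 0.0048/0.02572 ≈ 0.187
P(Promotions | off-hours) = 0.01288/0.02572 ≈ 0.501
P(Work | off-hours) = 0.0021/0.02572 ≈ 0.082
P(Alerts | off-hours) = 0.00594/0.02572 ≈ 0.231
(Check: 0.187+0.501+0.082+0.231 = 1.001.)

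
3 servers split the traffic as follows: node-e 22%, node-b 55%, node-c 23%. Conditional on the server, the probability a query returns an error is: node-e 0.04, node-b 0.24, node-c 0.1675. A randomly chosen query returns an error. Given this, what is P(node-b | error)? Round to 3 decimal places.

Unnormalized posteriors (prior × likelihood):
  node-e: 0.22 × 0.04 = 0.0088
  node-b: 0.55 × 0.24 = 0.132
  node-c: 0.23 × 0.1675 = 0.038525
Normalizing constant = 0.179325.
P(node-b | evidence) = 0.132 / 0.179325 ≈ 0.736.

0.736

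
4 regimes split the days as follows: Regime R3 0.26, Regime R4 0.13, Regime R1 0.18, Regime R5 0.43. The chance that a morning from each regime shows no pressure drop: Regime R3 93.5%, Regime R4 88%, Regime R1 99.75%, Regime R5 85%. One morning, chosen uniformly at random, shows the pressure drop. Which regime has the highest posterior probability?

Regime R5

Taking complements, P(drop | each) = Regime R3 0.065, Regime R4 0.12, Regime R1 0.0025, Regime R5 0.15.
Prior × likelihood for each hypothesis:
  Regime R3: 0.26 × 0.065 = 0.0169
  Regime R4: 0.13 × 0.12 = 0.0156
  Regime R1: 0.18 × 0.0025 = 0.00045
  Regime R5: 0.43 × 0.15 = 0.0645
Total = 0.09745.
Largest term belongs to Regime R5, so Regime R5 is most probable.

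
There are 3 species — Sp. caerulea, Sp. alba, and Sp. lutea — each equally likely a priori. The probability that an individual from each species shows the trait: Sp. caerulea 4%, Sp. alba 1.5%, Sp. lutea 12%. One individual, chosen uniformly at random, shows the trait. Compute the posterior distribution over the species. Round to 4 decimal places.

Sp. caerulea 0.2286, Sp. alba 0.0857, Sp. lutea 0.6857

With a uniform prior (1/3 each), posterior ∝ likelihood:
  Sp. caerulea: 0.04
  Sp. alba: 0.015
  Sp. lutea: 0.12
Total = 0.175.
P(Sp. caerulea | trait) = 0.04/0.175 ≈ 0.2286
P(Sp. alba | trait) = 0.015/0.175 ≈ 0.0857
P(Sp. lutea | trait) = 0.12/0.175 ≈ 0.6857
(Check: 0.2286+0.0857+0.6857 = 1.0000.)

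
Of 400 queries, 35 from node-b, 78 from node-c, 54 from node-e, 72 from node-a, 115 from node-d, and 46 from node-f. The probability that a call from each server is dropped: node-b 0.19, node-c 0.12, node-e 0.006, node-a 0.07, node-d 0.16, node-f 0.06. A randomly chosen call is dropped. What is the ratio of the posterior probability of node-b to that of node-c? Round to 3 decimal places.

Prior × likelihood for each hypothesis:
  node-b: 0.0875 × 0.19 = 0.016625
  node-c: 0.195 × 0.12 = 0.0234
  node-e: 0.135 × 0.006 = 0.00081
  node-a: 0.18 × 0.07 = 0.0126
  node-d: 0.2875 × 0.16 = 0.046
  node-f: 0.115 × 0.06 = 0.0069
Normalizing constant = 0.106335.
The ratio is 0.016625 / 0.0234 (the normalizer cancels) = 0.710.

0.710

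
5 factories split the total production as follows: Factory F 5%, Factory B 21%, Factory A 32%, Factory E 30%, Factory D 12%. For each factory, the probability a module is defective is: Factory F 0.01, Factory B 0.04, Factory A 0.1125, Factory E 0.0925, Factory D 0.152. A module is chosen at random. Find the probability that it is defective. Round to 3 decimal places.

Compute prior × likelihood for every hypothesis:
  Factory F: 0.05 × 0.01 = 0.0005
  Factory B: 0.21 × 0.04 = 0.0084
  Factory A: 0.32 × 0.1125 = 0.036
  Factory E: 0.3 × 0.0925 = 0.02775
  Factory D: 0.12 × 0.152 = 0.01824
P(defective) = 0.0005 + 0.0084 + 0.036 + 0.02775 + 0.01824 = 0.09089 → 0.091.

0.091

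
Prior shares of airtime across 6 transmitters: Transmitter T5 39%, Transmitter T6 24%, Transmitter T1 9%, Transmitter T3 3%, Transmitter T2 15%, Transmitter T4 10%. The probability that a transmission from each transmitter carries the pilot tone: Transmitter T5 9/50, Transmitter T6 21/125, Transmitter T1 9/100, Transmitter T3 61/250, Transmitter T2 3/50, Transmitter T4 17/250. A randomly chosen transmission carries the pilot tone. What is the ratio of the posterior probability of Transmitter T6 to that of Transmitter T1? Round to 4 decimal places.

4.9778

By Bayes' rule, posterior ∝ prior × likelihood:
  Transmitter T5: 0.39 × 0.18 = 0.0702
  Transmitter T6: 0.24 × 0.168 = 0.04032
  Transmitter T1: 0.09 × 0.09 = 0.0081
  Transmitter T3: 0.03 × 0.244 = 0.00732
  Transmitter T2: 0.15 × 0.06 = 0.009
  Transmitter T4: 0.1 × 0.068 = 0.0068
Sum = 0.14174.
The ratio is 0.04032 / 0.0081 (the normalizer cancels) = 4.9778.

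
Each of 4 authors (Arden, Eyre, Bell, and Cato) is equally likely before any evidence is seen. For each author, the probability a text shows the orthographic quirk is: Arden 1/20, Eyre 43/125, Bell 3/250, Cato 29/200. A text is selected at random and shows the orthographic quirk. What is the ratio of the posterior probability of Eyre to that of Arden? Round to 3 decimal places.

With a uniform prior (1/4 each), posterior ∝ likelihood:
  Arden: 0.05
  Eyre: 0.344
  Bell: 0.012
  Cato: 0.145
Normalizing constant = 0.551.
The ratio is 0.344 / 0.05 (the normalizer cancels) = 6.880.

6.880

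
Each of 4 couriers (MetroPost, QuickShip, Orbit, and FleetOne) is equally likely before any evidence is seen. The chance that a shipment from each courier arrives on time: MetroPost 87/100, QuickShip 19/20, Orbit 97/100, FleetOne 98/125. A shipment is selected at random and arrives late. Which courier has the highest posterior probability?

FleetOne

Taking complements, P(late | each) = MetroPost 0.13, QuickShip 0.05, Orbit 0.03, FleetOne 0.216.
With a uniform prior (1/4 each), posterior ∝ likelihood:
  MetroPost: 0.13
  QuickShip: 0.05
  Orbit: 0.03
  FleetOne: 0.216
Sum = 0.426.
Largest term belongs to FleetOne, so FleetOne is most probable.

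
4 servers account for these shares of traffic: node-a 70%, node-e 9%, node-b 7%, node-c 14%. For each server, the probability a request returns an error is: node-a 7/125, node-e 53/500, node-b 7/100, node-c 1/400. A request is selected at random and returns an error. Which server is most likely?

node-a

Prior × likelihood for each hypothesis:
  node-a: 0.7 × 0.056 = 0.0392
  node-e: 0.09 × 0.106 = 0.00954
  node-b: 0.07 × 0.07 = 0.0049
  node-c: 0.14 × 0.0025 = 0.00035
Total = 0.05399.
Largest term belongs to node-a, so node-a is most probable.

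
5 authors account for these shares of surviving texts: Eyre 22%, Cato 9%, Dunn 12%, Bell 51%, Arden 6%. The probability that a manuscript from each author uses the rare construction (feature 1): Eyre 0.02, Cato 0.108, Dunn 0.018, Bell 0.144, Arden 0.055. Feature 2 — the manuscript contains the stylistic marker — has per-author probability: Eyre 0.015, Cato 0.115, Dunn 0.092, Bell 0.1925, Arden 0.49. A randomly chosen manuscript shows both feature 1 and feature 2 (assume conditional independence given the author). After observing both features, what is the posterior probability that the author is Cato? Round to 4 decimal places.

Prior × likelihood for each hypothesis:
  Eyre: 0.22 × 0.02 × 0.015 = 0.000066
  Cato: 0.09 × 0.108 × 0.115 = 0.0011178
  Dunn: 0.12 × 0.018 × 0.092 = 0.00019872
  Bell: 0.51 × 0.144 × 0.1925 = 0.0141372
  Arden: 0.06 × 0.055 × 0.49 = 0.001617
Normalizing constant = 0.01713672.
P(Cato | evidence) = 0.0011178 / 0.01713672 ≈ 0.0652.

0.0652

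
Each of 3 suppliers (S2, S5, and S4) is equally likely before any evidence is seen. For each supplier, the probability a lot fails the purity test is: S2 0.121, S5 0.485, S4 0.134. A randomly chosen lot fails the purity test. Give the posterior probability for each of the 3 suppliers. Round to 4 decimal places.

S2 0.1635, S5 0.6554, S4 0.1811

With a uniform prior (1/3 each), posterior ∝ likelihood:
  S2: 0.121
  S5: 0.485
  S4: 0.134
Normalizing constant = 0.74.
P(S2 | off-spec) = 0.121/0.74 ≈ 0.1635
P(S5 | off-spec) = 0.485/0.74 ≈ 0.6554
P(S4 | off-spec) = 0.134/0.74 ≈ 0.1811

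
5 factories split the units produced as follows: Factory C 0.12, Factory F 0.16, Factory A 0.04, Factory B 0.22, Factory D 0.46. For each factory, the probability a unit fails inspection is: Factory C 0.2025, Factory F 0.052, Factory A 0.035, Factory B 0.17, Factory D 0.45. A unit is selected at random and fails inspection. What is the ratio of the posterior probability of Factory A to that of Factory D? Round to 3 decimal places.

0.007

By Bayes' rule, posterior ∝ prior × likelihood:
  Factory C: 0.12 × 0.2025 = 0.0243
  Factory F: 0.16 × 0.052 = 0.00832
  Factory A: 0.04 × 0.035 = 0.0014
  Factory B: 0.22 × 0.17 = 0.0374
  Factory D: 0.46 × 0.45 = 0.207
Normalizing constant = 0.27842.
The ratio is 0.0014 / 0.207 (the normalizer cancels) = 0.007.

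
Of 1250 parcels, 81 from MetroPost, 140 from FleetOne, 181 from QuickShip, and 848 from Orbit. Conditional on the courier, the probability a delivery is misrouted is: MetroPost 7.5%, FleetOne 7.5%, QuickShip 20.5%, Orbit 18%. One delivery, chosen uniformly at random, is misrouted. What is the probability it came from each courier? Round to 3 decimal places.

MetroPost 0.029, FleetOne 0.051, QuickShip 0.180, Orbit 0.740

Unnormalized posteriors (prior × likelihood):
  MetroPost: 0.0648 × 0.075 = 0.00486
  FleetOne: 0.112 × 0.075 = 0.0084
  QuickShip: 0.1448 × 0.205 = 0.029684
  Orbit: 0.6784 × 0.18 = 0.122112
Sum = 0.165056.
P(MetroPost | misrouted) = 0.00486/0.165056 ≈ 0.029
P(FleetOne | misrouted) = 0.0084/0.165056 ≈ 0.051
P(QuickShip | misrouted) = 0.029684/0.165056 ≈ 0.180
P(Orbit | misrouted) = 0.122112/0.165056 ≈ 0.740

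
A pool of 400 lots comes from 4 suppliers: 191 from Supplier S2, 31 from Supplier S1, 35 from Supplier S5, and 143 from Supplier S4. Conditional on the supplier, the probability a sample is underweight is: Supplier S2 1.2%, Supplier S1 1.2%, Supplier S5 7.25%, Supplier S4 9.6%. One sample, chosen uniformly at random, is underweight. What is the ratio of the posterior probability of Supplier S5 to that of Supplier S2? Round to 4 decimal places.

1.1071

Unnormalized posteriors (prior × likelihood):
  Supplier S2: 0.4775 × 0.012 = 0.00573
  Supplier S1: 0.0775 × 0.012 = 0.00093
  Supplier S5: 0.0875 × 0.0725 = 0.00634375
  Supplier S4: 0.3575 × 0.096 = 0.03432
Total = 0.04732375.
The ratio is 0.00634375 / 0.00573 (the normalizer cancels) = 1.1071.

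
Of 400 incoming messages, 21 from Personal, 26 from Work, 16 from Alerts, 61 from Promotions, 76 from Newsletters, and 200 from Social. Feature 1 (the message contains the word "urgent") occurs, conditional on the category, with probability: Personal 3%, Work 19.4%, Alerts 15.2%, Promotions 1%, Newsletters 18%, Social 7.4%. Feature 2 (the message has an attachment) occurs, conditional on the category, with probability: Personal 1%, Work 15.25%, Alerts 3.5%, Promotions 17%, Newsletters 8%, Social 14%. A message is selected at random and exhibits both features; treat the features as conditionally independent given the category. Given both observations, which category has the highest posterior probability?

Unnormalized posteriors (prior × likelihood):
  Personal: 0.0525 × 0.03 × 0.01 = 0.00001575
  Work: 0.065 × 0.194 × 0.1525 = 0.001923025
  Alerts: 0.04 × 0.152 × 0.035 = 0.0002128
  Promotions: 0.1525 × 0.01 × 0.17 = 0.00025925
  Newsletters: 0.19 × 0.18 × 0.08 = 0.002736
  Social: 0.5 × 0.074 × 0.14 = 0.00518
Sum = 0.010326825.
Largest term belongs to Social, so Social is most probable.

Social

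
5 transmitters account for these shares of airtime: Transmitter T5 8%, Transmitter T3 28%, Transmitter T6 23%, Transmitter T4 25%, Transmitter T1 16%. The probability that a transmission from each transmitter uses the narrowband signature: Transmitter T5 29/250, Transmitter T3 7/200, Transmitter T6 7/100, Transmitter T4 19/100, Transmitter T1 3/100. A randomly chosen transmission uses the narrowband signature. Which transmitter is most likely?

Transmitter T4

By Bayes' rule, posterior ∝ prior × likelihood:
  Transmitter T5: 0.08 × 0.116 = 0.00928
  Transmitter T3: 0.28 × 0.035 = 0.0098
  Transmitter T6: 0.23 × 0.07 = 0.0161
  Transmitter T4: 0.25 × 0.19 = 0.0475
  Transmitter T1: 0.16 × 0.03 = 0.0048
Total = 0.08748.
Largest term belongs to Transmitter T4, so Transmitter T4 is most probable.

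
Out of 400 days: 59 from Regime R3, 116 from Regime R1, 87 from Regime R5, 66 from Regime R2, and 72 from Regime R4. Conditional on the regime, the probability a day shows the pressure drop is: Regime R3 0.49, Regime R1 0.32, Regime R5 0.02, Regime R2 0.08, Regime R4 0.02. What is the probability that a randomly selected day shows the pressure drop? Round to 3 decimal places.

0.186

By Bayes' rule, posterior ∝ prior × likelihood:
  Regime R3: 0.1475 × 0.49 = 0.072275
  Regime R1: 0.29 × 0.32 = 0.0928
  Regime R5: 0.2175 × 0.02 = 0.00435
  Regime R2: 0.165 × 0.08 = 0.0132
  Regime R4: 0.18 × 0.02 = 0.0036
P(drop) = 0.072275 + 0.0928 + 0.00435 + 0.0132 + 0.0036 = 0.186225 → 0.186.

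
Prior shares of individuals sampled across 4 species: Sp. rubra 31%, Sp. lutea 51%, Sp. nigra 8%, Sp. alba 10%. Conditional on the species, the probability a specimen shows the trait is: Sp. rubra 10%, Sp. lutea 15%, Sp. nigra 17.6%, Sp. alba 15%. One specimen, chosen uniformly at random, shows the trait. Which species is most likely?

Unnormalized posteriors (prior × likelihood):
  Sp. rubra: 0.31 × 0.1 = 0.031
  Sp. lutea: 0.51 × 0.15 = 0.0765
  Sp. nigra: 0.08 × 0.176 = 0.01408
  Sp. alba: 0.1 × 0.15 = 0.015
Normalizing constant = 0.13658.
Largest term belongs to Sp. lutea, so Sp. lutea is most probable.

Sp. lutea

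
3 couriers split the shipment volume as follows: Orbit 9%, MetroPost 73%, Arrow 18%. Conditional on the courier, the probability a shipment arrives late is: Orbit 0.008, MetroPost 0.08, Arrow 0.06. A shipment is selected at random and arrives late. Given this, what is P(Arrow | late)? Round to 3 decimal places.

0.154

Unnormalized posteriors (prior × likelihood):
  Orbit: 0.09 × 0.008 = 0.00072
  MetroPost: 0.73 × 0.08 = 0.0584
  Arrow: 0.18 × 0.06 = 0.0108
Total = 0.06992.
P(Arrow | evidence) = 0.0108 / 0.06992 ≈ 0.154.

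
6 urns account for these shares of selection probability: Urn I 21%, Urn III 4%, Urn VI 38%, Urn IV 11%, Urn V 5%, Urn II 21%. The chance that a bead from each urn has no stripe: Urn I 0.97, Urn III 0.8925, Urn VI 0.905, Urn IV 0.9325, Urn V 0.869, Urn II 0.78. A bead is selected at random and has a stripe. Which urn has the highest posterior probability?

Taking complements, P(striped | each) = Urn I 0.03, Urn III 0.1075, Urn VI 0.095, Urn IV 0.0675, Urn V 0.131, Urn II 0.22.
Prior × likelihood for each hypothesis:
  Urn I: 0.21 × 0.03 = 0.0063
  Urn III: 0.04 × 0.1075 = 0.0043
  Urn VI: 0.38 × 0.095 = 0.0361
  Urn IV: 0.11 × 0.0675 = 0.007425
  Urn V: 0.05 × 0.131 = 0.00655
  Urn II: 0.21 × 0.22 = 0.0462
Total = 0.106875.
Largest term belongs to Urn II, so Urn II is most probable.

Urn II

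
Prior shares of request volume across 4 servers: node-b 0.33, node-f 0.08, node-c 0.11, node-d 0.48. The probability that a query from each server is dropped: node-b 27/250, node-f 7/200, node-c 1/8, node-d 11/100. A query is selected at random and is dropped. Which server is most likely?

By Bayes' rule, posterior ∝ prior × likelihood:
  node-b: 0.33 × 0.108 = 0.03564
  node-f: 0.08 × 0.035 = 0.0028
  node-c: 0.11 × 0.125 = 0.01375
  node-d: 0.48 × 0.11 = 0.0528
Sum = 0.10499.
Largest term belongs to node-d, so node-d is most probable.

node-d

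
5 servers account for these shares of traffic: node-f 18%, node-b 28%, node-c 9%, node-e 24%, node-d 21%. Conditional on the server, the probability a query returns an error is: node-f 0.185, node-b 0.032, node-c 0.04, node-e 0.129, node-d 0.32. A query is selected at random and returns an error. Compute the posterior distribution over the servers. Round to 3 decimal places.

Compute prior × likelihood for every hypothesis:
  node-f: 0.18 × 0.185 = 0.0333
  node-b: 0.28 × 0.032 = 0.00896
  node-c: 0.09 × 0.04 = 0.0036
  node-e: 0.24 × 0.129 = 0.03096
  node-d: 0.21 × 0.32 = 0.0672
Normalizing constant = 0.14402.
P(node-f | error) = 0.0333/0.14402 ≈ 0.231
P(node-b | error) = 0.00896/0.14402 ≈ 0.062
P(node-c | error) = 0.0036/0.14402 ≈ 0.025
P(node-e | error) = 0.03096/0.14402 ≈ 0.215
P(node-d | error) = 0.0672/0.14402 ≈ 0.467

node-f 0.231, node-b 0.062, node-c 0.025, node-e 0.215, node-d 0.467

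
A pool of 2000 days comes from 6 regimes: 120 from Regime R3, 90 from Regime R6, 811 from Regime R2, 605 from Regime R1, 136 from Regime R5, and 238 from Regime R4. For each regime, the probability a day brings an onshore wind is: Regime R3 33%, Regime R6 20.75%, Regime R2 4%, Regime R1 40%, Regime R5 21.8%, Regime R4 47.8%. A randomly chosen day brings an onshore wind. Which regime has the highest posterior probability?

Regime R1

Unnormalized posteriors (prior × likelihood):
  Regime R3: 0.06 × 0.33 = 0.0198
  Regime R6: 0.045 × 0.2075 = 0.0093375
  Regime R2: 0.4055 × 0.04 = 0.01622
  Regime R1: 0.3025 × 0.4 = 0.121
  Regime R5: 0.068 × 0.218 = 0.014824
  Regime R4: 0.119 × 0.478 = 0.056882
Sum = 0.2380635.
Largest term belongs to Regime R1, so Regime R1 is most probable.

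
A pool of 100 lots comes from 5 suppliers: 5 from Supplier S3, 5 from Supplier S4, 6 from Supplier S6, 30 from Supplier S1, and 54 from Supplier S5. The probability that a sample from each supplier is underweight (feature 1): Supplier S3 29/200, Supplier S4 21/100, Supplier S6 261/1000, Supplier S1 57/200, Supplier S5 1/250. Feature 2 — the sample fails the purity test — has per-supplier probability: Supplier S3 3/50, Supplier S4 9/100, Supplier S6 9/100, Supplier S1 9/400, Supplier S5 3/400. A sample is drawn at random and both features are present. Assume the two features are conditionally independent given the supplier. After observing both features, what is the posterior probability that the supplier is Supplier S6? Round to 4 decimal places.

Unnormalized posteriors (prior × likelihood):
  Supplier S3: 0.05 × 0.145 × 0.06 = 0.000435
  Supplier S4: 0.05 × 0.21 × 0.09 = 0.000945
  Supplier S6: 0.06 × 0.261 × 0.09 = 0.0014094
  Supplier S1: 0.3 × 0.285 × 0.0225 = 0.00192375
  Supplier S5: 0.54 × 0.004 × 0.0075 = 0.0000162
Sum = 0.00472935.
P(Supplier S6 | evidence) = 0.0014094 / 0.00472935 ≈ 0.2980.

0.2980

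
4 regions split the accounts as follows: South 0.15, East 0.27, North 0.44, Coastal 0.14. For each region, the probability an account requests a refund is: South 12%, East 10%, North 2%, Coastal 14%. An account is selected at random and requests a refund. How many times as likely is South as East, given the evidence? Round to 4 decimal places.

Prior × likelihood for each hypothesis:
  South: 0.15 × 0.12 = 0.018
  East: 0.27 × 0.1 = 0.027
  North: 0.44 × 0.02 = 0.0088
  Coastal: 0.14 × 0.14 = 0.0196
Normalizing constant = 0.0734.
The ratio is 0.018 / 0.027 (the normalizer cancels) = 0.6667.

0.6667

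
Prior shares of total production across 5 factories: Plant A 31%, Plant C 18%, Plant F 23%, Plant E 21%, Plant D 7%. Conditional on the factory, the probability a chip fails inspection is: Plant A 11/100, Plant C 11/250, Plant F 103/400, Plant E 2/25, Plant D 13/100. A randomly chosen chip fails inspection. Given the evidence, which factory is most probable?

By Bayes' rule, posterior ∝ prior × likelihood:
  Plant A: 0.31 × 0.11 = 0.0341
  Plant C: 0.18 × 0.044 = 0.00792
  Plant F: 0.23 × 0.2575 = 0.059225
  Plant E: 0.21 × 0.08 = 0.0168
  Plant D: 0.07 × 0.13 = 0.0091
Normalizing constant = 0.127145.
Largest term belongs to Plant F, so Plant F is most probable.

Plant F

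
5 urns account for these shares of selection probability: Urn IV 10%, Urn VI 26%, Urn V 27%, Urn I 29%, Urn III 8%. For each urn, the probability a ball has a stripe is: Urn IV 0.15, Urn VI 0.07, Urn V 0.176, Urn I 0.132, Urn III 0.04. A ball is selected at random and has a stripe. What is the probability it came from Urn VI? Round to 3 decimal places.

Compute prior × likelihood for every hypothesis:
  Urn IV: 0.1 × 0.15 = 0.015
  Urn VI: 0.26 × 0.07 = 0.0182
  Urn V: 0.27 × 0.176 = 0.04752
  Urn I: 0.29 × 0.132 = 0.03828
  Urn III: 0.08 × 0.04 = 0.0032
Sum = 0.1222.
P(Urn VI | evidence) = 0.0182 / 0.1222 ≈ 0.149.

0.149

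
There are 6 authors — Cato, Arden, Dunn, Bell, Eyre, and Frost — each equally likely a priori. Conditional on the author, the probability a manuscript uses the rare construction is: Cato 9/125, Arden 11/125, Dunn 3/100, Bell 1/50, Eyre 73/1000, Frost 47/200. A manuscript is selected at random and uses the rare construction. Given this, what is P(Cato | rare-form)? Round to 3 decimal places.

With a uniform prior (1/6 each), posterior ∝ likelihood:
  Cato: 0.072
  Arden: 0.088
  Dunn: 0.03
  Bell: 0.02
  Eyre: 0.073
  Frost: 0.235
Normalizing constant = 0.518.
P(Cato | evidence) = 0.072 / 0.518 ≈ 0.139.

0.139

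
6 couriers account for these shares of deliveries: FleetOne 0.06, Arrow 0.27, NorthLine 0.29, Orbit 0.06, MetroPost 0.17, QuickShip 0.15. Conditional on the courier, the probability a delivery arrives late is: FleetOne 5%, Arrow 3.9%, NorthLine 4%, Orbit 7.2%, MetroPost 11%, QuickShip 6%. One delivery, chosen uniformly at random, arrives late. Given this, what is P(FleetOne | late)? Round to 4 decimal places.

Unnormalized posteriors (prior × likelihood):
  FleetOne: 0.06 × 0.05 = 0.003
  Arrow: 0.27 × 0.039 = 0.01053
  NorthLine: 0.29 × 0.04 = 0.0116
  Orbit: 0.06 × 0.072 = 0.00432
  MetroPost: 0.17 × 0.11 = 0.0187
  QuickShip: 0.15 × 0.06 = 0.009
Normalizing constant = 0.05715.
P(FleetOne | evidence) = 0.003 / 0.05715 ≈ 0.0525.

0.0525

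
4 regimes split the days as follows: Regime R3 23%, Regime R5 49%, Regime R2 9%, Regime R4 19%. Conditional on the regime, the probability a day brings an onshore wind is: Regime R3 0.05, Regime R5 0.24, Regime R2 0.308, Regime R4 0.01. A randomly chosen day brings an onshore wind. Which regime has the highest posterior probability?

Compute prior × likelihood for every hypothesis:
  Regime R3: 0.23 × 0.05 = 0.0115
  Regime R5: 0.49 × 0.24 = 0.1176
  Regime R2: 0.09 × 0.308 = 0.02772
  Regime R4: 0.19 × 0.01 = 0.0019
Normalizing constant = 0.15872.
Largest term belongs to Regime R5, so Regime R5 is most probable.

Regime R5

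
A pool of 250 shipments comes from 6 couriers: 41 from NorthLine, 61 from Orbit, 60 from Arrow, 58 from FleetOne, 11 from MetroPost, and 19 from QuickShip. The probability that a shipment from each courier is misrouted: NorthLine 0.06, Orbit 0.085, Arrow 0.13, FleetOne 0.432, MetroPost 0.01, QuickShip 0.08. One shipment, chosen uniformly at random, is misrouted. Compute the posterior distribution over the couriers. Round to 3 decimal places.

Compute prior × likelihood for every hypothesis:
  NorthLine: 0.164 × 0.06 = 0.00984
  Orbit: 0.244 × 0.085 = 0.02074
  Arrow: 0.24 × 0.13 = 0.0312
  FleetOne: 0.232 × 0.432 = 0.100224
  MetroPost: 0.044 × 0.01 = 0.00044
  QuickShip: 0.076 × 0.08 = 0.00608
Normalizing constant = 0.168524.
P(NorthLine | misrouted) = 0.00984/0.168524 ≈ 0.058
P(Orbit | misrouted) = 0.02074/0.168524 ≈ 0.123
P(Arrow | misrouted) = 0.0312/0.168524 ≈ 0.185
P(FleetOne | misrouted) = 0.100224/0.168524 ≈ 0.595
P(MetroPost | misrouted) = 0.00044/0.168524 ≈ 0.003
P(QuickShip | misrouted) = 0.00608/0.168524 ≈ 0.036
(Check: 0.058+0.123+0.185+0.595+0.003+0.036 = 1.000.)

NorthLine 0.058, Orbit 0.123, Arrow 0.185, FleetOne 0.595, MetroPost 0.003, QuickShip 0.036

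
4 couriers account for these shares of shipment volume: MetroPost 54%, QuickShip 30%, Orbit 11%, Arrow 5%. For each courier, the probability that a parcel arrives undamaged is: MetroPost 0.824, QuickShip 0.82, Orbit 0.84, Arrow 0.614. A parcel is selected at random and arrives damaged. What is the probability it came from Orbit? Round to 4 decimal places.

0.0947

Taking complements, P(damaged | each) = MetroPost 0.176, QuickShip 0.18, Orbit 0.16, Arrow 0.386.
By Bayes' rule, posterior ∝ prior × likelihood:
  MetroPost: 0.54 × 0.176 = 0.09504
  QuickShip: 0.3 × 0.18 = 0.054
  Orbit: 0.11 × 0.16 = 0.0176
  Arrow: 0.05 × 0.386 = 0.0193
Normalizing constant = 0.18594.
P(Orbit | evidence) = 0.0176 / 0.18594 ≈ 0.0947.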